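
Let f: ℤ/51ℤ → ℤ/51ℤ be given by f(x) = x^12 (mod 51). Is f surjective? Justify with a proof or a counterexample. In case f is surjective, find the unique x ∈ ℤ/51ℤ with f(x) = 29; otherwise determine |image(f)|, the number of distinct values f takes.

10

f(1) = 1^12 = 1.
f(4): Repeated squaring mod 51: 4^1 ≡ 4, 4^2 ≡ 4² = 16, 4^4 ≡ 16² = 256 ≡ 1, 4^8 ≡ 1² = 1. Since 12 = 8 + 4, 4^12 ≡ 1·1: 1·1 = 1. So 4^12 ≡ 1 (mod 51).
So f(1) = f(4) = 1 while 1 ≠ 4, so f is not injective.
A non-injective map from the 51-element set ℤ/51ℤ to itself takes at most 50 distinct values, so it cannot be surjective. Hence f is not surjective.
Since f is not surjective, we determine |image(f)|. Computing x^12 mod 51 for each x (by repeated squaring, reducing mod 51 at every step), the values f(0), f(1), …, f(50) are: 0, 1, 16, 21, 1, 4, 30, 13, 16, 33, 13, 13, 21, 1, 4, 33, 1, 34, 18, 16, 4, 18, 4, 13, 30, 16, 16, 30, 13, 4, 18, 4, 16, 18, 34, 1, 33, 4, 1, 21, 13, 13, 33, 16, 13, 30, 4, 1, 21, 16, 1.
The distinct values are {0, 1, 4, 13, 16, 18, 21, 30, 33, 34}; there are 10 of them.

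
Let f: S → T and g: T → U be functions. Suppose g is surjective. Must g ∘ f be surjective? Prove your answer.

not surjective

No. Take S = {1}, T = U = {1, 2, 3, 4}, f(1) = 1, and g = identity (surjective).
Then (g ∘ f)(1) = 1, and 4 ∈ U has no preimage under g ∘ f, so g ∘ f is not surjective.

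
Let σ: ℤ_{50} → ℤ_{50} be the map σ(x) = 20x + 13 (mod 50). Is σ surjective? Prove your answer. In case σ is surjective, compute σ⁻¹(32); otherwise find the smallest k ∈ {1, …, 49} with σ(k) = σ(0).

Since gcd(20, 50) = 10, we have 20x ≡ 0 (mod 10) for all x, so σ(x) ≡ 3 (mod 10).
But 0 ≢ 3 (mod 10), so 0 ∈ ℤ_{50} has no preimage. Therefore σ is not surjective.
Since σ is not surjective, we find the least positive k with σ(k) = σ(0): this means 20k ≡ 0 (mod 50), i.e. 50 ∣ 20k. Since gcd(20, 50) = 10, dividing through by 10 this holds exactly when 5 ∣ 2k, and as gcd(2, 5) = 1, exactly when 5 ∣ k.
The smallest positive such k is 5.

5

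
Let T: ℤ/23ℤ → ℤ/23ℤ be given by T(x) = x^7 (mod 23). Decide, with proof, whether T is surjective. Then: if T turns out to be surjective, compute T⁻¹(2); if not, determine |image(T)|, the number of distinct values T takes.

Since 23 is prime, the nonzero elements of ℤ/23ℤ form a cyclic group of order 22.
As gcd(7, 22) = 1, raising to the 7th power is a bijection on this group: if s^7 ≡ t^7 then (st^{−1})^7 = 1, and the only element of order dividing gcd(7, 22) = 1 is 1, so s = t.
With T(0) = 0 this makes T injective on all of ℤ/23ℤ, hence bijective (finite equal-size domain and codomain). In particular T is surjective.
Since T is surjective, we find the preimage of 2. The inverse of x ↦ x^7 on (ℤ/23ℤ)^× is x ↦ x^19, because 7·19 = 133 = 6·22 + 1 ≡ 1 (mod 22) and x^{22} = 1 for x ≠ 0 (Fermat). So T⁻¹(2) = 2^19 mod 23.
Repeated squaring mod 23: 2^1 ≡ 2, 2^2 ≡ 2² = 4, 2^4 ≡ 4² = 16, 2^8 ≡ 16² = 256 ≡ 3, 2^16 ≡ 3² = 9. Since 19 = 16 + 2 + 1, 2^19 ≡ 9·4·2: 9·4 = 36 ≡ 13, then 13·2 = 26 ≡ 3. So 2^19 ≡ 3 (mod 23).
Hence T⁻¹(2) = 3.

3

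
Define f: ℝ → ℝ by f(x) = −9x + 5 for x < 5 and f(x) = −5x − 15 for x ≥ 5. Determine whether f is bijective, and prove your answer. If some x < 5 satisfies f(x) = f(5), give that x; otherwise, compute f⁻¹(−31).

4

Both pieces are strictly decreasing (slopes −9 and −5), so each is injective on its own interval.
The left piece maps (−∞, 5) onto (−40, ∞); the right piece maps [5, ∞) onto (−∞, −40].
Since −40 = −40, the images partition ℝ: f is injective and surjective, hence bijective.
Because the two images are disjoint, no x < 5 has f(x) = f(5), so we compute f⁻¹(−31): −31 lies in (−40, ∞), so solve −9x + 5 = −31: x = (−31 − 5)/(−9) = 4.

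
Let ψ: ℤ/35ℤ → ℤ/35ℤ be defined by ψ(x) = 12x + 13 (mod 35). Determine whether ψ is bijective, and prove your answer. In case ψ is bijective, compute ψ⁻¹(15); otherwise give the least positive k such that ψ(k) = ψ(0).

6

Suppose ψ(a) = ψ(b) in ℤ/35ℤ. Then 12a + 13 ≡ 12b + 13 (mod 35), so 12(a − b) ≡ 0 (mod 35).
Since gcd(12, 35) = 1, 12 is invertible modulo 35, hence a − b ≡ 0 (mod 35), i.e. a = b.
We now compute 12⁻¹ mod 35 explicitly. Euclid's algorithm: 35 = 2·12 + 11, 12 = 1·11 + 1; back-substituting gives 1 = 3·12 − 1·35, so 12⁻¹ ≡ 3 (mod 35).
For any y ∈ ℤ/35ℤ, x = 3(y − 13) mod 35 satisfies ψ(x) = 12·3(y − 13) + 13 ≡ y (since 12·3 ≡ 1 mod 35). So every y has a preimage.
Thus ψ is bijective.
Since ψ is bijective, we find ψ⁻¹(15): we need 12x ≡ 15 − 13 ≡ 2 (mod 35). Using 12⁻¹ = 3: x ≡ 3·2 = 6, so x = 6.
Check: ψ(6) = 12·6 + 13 = 85 = 2·35 + 15 ≡ 15 (mod 35).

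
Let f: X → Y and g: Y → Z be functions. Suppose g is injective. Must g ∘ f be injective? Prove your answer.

No. Take X = {0, 1}, Y = Z = {0, 1, 2, 3, 4, 5}, f(0) = f(1) = 0, and g = identity (injective).
Then (g ∘ f)(0) = (g ∘ f)(1) = 0 with 0 ≠ 1, so g ∘ f is not injective.

not injective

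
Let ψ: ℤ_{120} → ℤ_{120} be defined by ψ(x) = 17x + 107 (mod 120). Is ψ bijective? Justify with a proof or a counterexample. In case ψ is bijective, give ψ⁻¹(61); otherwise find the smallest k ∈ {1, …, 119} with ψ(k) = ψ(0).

Suppose ψ(u) = ψ(v) in ℤ_{120}. Then 17u + 107 ≡ 17v + 107 (mod 120), so 17(u − v) ≡ 0 (mod 120).
Since gcd(17, 120) = 1, 17 is invertible modulo 120, thus u − v ≡ 0 (mod 120), i.e. u = v.
We now compute 17⁻¹ mod 120 explicitly. Euclid's algorithm: 120 = 7·17 + 1; back-substituting gives 1 = 113·17 − 16·120, so 17⁻¹ ≡ 113 (mod 120).
For any y ∈ ℤ_{120}, x = 113(y − 107) mod 120 satisfies ψ(x) = 17·113(y − 107) + 107 ≡ y (since 17·113 ≡ 1 mod 120). So every y has a preimage.
Therefore ψ is bijective.
Since ψ is bijective, we compute ψ⁻¹(61): solve 17x + 107 ≡ 61 (mod 120), i.e. 17x ≡ 74 (mod 120).
Multiplying by 17⁻¹ = 113 gives x ≡ 113·74 = 8362 = 69·120 + 82 ≡ 82 (mod 120).
Check: ψ(82) = 17·82 + 107 = 1501 = 12·120 + 61 ≡ 61 (mod 120).

82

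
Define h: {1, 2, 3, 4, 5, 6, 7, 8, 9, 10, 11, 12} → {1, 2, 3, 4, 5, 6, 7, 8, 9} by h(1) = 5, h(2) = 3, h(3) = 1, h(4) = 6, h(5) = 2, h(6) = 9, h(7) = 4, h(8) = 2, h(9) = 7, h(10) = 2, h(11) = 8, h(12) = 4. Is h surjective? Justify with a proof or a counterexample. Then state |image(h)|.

Every element of the codomain has a preimage: 1 = h(3), 2 = h(5), 3 = h(2), 4 = h(7), 5 = h(1), 6 = h(4), 7 = h(9), 8 = h(11), 9 = h(6).
So h is surjective.
The image of h is {1, 2, 3, 4, 5, 6, 7, 8, 9}, which has 9 elements.

9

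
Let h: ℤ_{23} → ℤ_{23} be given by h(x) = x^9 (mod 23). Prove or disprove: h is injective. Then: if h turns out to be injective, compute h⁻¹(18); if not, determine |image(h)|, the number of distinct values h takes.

3

Since 23 is prime, the nonzero elements of ℤ_{23} form a cyclic group of order 22.
As gcd(9, 22) = 1, raising to the 9th power is a bijection on this group: if x_1^9 ≡ x_2^9 then (x_1x_2^{−1})^9 = 1, and the only element of order dividing gcd(9, 22) = 1 is 1, so x_1 = x_2.
With h(0) = 0 this makes h injective on all of ℤ_{23}, hence bijective (finite equal-size domain and codomain). In particular h is injective.
Since h is injective, we find the preimage of 18. The inverse of x ↦ x^9 on (ℤ_{23})^× is x ↦ x^5, because 9·5 = 45 = 2·22 + 1 ≡ 1 (mod 22) and x^{22} = 1 for x ≠ 0 (Fermat). So h⁻¹(18) = 18^5 mod 23.
Repeated squaring mod 23: 18^1 ≡ 18, 18^2 ≡ 18² = 324 ≡ 2, 18^4 ≡ 2² = 4. Since 5 = 4 + 1, 18^5 ≡ 4·18: 4·18 = 72 ≡ 3. So 18^5 ≡ 3 (mod 23).
Hence h⁻¹(18) = 3.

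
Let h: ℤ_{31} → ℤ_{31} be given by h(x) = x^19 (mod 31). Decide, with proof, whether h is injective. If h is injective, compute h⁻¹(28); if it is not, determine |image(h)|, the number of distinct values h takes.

Since 31 is prime, the nonzero elements of ℤ_{31} form a cyclic group of order 30.
As gcd(19, 30) = 1, raising to the 19th power is a bijection on this group: if a^19 ≡ b^19 then (ab^{−1})^19 = 1, and the only element of order dividing gcd(19, 30) = 1 is 1, so a = b.
With h(0) = 0 this makes h injective on all of ℤ_{31}, hence bijective (finite equal-size domain and codomain). In particular h is injective.
Since h is injective, we find the preimage of 28. The inverse of x ↦ x^19 on (ℤ_{31})^× is x ↦ x^19, because 19·19 = 361 = 12·30 + 1 ≡ 1 (mod 30) and x^{30} = 1 for x ≠ 0 (Fermat). So h⁻¹(28) = 28^19 mod 31.
Repeated squaring mod 31: 28^1 ≡ 28, 28^2 ≡ 28² = 784 ≡ 9, 28^4 ≡ 9² = 81 ≡ 19, 28^8 ≡ 19² = 361 ≡ 20, 28^16 ≡ 20² = 400 ≡ 28. Since 19 = 16 + 2 + 1, 28^19 ≡ 28·9·28: 28·9 = 252 ≡ 4, then 4·28 = 112 ≡ 19. So 28^19 ≡ 19 (mod 31).
Hence h⁻¹(28) = 19.

19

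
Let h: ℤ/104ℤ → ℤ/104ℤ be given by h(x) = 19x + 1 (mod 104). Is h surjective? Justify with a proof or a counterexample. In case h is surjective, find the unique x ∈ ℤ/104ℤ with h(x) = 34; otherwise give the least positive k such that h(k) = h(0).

51

Since gcd(19, 104) = 1, 19 is invertible modulo 104. Euclid's algorithm: 104 = 5·19 + 9, 19 = 2·9 + 1; back-substituting gives 1 = 11·19 − 2·104, so 19⁻¹ ≡ 11 (mod 104).
Then y ↦ 11(y − 1) is a two-sided inverse to h, so every y ∈ ℤ/104ℤ has a preimage.
So h is surjective.
Since h is surjective, we compute h⁻¹(34): solve 19x + 1 ≡ 34 (mod 104), i.e. 19x ≡ 33 (mod 104).
Multiplying by 19⁻¹ = 11 gives x ≡ 11·33 = 363 = 3·104 + 51 ≡ 51 (mod 104).
Check: h(51) = 19·51 + 1 = 970 = 9·104 + 34 ≡ 34 (mod 104).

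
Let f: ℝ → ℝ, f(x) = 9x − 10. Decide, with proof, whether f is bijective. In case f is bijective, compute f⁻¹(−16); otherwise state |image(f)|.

-2/3

Recall: injectivity means: for all u, v in the domain, f(u) = f(v) implies u = v.
Suppose f(u) = f(v). Then 9u − 10 = 9v − 10, so 9u = 9v, therefore u = v.
For any y ∈ ℝ, x = (y + 10)/9 satisfies f(x) = y.
So f is bijective.
Since f is bijective, we compute f⁻¹(−16) = (−16 + 10)/9 = −2/3.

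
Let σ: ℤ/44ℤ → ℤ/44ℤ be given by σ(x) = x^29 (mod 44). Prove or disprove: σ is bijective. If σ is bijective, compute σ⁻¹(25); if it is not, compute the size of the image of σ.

σ(0) = 0^29 = 0.
σ(22): Repeated squaring mod 44: 22^1 ≡ 22, 22^2 ≡ 22² = 484 ≡ 0, 22^4 ≡ 0² = 0, 22^8 ≡ 0² = 0, 22^16 ≡ 0² = 0. Since 29 = 16 + 8 + 4 + 1, 22^29 ≡ 0·0·0·22: 0·0 = 0, then 0·0 = 0, then 0·22 = 0. So 22^29 ≡ 0 (mod 44).
So σ(0) = σ(22) = 0 while 0 ≠ 22, so σ is not injective, hence not bijective.
Since σ is not bijective, we determine |image(σ)|. Computing x^29 mod 44 for each x (by repeated squaring, reducing mod 44 at every step), the values σ(0), σ(1), …, σ(43) are: 0, 1, 28, 15, 36, 9, 24, 19, 40, 5, 32, 11, 12, 17, 4, 3, 20, 13, 8, 7, 16, 21, 0, 23, 28, 37, 36, 31, 24, 41, 40, 27, 32, 33, 12, 39, 4, 25, 20, 35, 8, 29, 16, 43.
The distinct values are {0, 1, 3, 4, 5, 7, 8, 9, 11, 12, 13, 15, 16, 17, 19, 20, 21, 23, 24, 25, 27, 28, 29, 31, 32, 33, 35, 36, 37, 39, 40, 41, 43}; there are 33 of them.

33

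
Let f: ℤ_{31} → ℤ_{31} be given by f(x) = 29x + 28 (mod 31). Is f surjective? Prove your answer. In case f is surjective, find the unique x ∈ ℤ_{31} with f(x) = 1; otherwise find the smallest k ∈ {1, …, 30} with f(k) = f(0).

29

Since gcd(29, 31) = 1, 29 is invertible modulo 31. Euclid's algorithm: 31 = 1·29 + 2, 29 = 14·2 + 1; back-substituting gives 1 = 15·29 − 14·31, so 29⁻¹ ≡ 15 (mod 31).
For any y ∈ ℤ_{31}, x = 15(y − 28) mod 31 satisfies f(x) = 29·15(y − 28) + 28 ≡ y (since 29·15 ≡ 1 mod 31). So every y has a preimage.
Thus f is surjective.
Since f is surjective, we compute f⁻¹(1): solve 29x + 28 ≡ 1 (mod 31), i.e. 29x ≡ 4 (mod 31).
Multiplying by 29⁻¹ = 15 gives x ≡ 15·4 = 60 = 1·31 + 29 ≡ 29 (mod 31).
Check: f(29) = 29·29 + 28 = 869 = 28·31 + 1 ≡ 1 (mod 31).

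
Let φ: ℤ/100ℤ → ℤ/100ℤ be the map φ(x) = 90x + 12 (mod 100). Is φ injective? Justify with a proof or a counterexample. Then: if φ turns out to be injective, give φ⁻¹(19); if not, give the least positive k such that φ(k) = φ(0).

10

We have gcd(90, 100) = 10 > 1. Taking u = 0 and v = 10: φ(0) = 12 and φ(10) = 90·10 + 12 = 912 ≡ 12 (mod 100).
So φ(0) = φ(10) while 0 ≠ 10, so φ is not injective.
Since φ is not injective, we find the least positive k with φ(k) = φ(0): this means 90k ≡ 0 (mod 100), i.e. 100 ∣ 90k. Since gcd(90, 100) = 10, dividing through by 10 this holds exactly when 10 ∣ 9k, and as gcd(9, 10) = 1, exactly when 10 ∣ k.
The smallest positive such k is 10.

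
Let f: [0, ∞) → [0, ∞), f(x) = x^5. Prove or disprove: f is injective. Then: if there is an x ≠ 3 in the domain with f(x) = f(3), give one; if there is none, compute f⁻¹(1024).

4

On [0, ∞), x ↦ x^5 is strictly increasing, so f(x_1) = f(x_2) forces x_1 = x_2. So f is injective.
Since x ↦ x^5 is strictly increasing on [0, ∞), it is injective there, so no x ≠ 3 in the domain has f(x) = f(3). We therefore compute f⁻¹(1024) = 1024^{1/5} = 4 (indeed 4^5 = 1024).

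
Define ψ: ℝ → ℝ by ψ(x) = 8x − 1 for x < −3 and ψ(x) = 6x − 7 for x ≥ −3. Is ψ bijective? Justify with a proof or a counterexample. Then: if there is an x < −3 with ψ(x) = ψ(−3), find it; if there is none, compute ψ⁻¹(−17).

-5/3

Both pieces are strictly increasing (slopes 8 and 6), so each is injective on its own interval.
The left piece maps (−∞, −3) onto (−∞, −25); the right piece maps [−3, ∞) onto [−25, ∞).
Since −25 = −25, the images partition ℝ: ψ is injective and surjective, hence bijective.
Because the two images are disjoint, no x < −3 has ψ(x) = ψ(−3), so we compute ψ⁻¹(−17): −17 lies in [−25, ∞), so solve 6x − 7 = −17: x = (−17 + 7)/6 = −5/3.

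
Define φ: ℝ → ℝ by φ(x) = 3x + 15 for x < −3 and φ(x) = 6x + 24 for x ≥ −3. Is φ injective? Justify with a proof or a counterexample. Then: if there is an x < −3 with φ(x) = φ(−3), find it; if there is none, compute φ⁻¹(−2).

Both pieces are strictly increasing (slopes 3 and 6), so each is injective on its own interval.
The left piece maps (−∞, −3) onto (−∞, 6); the right piece maps [−3, ∞) onto [6, ∞).
These images are disjoint, so no value is attained by both pieces. So φ is injective.
Because the two images are disjoint, no x < −3 has φ(x) = φ(−3), so we compute φ⁻¹(−2): −2 lies in (−∞, 6), so solve 3x + 15 = −2: x = (−2 − 15)/3 = −17/3.

-17/3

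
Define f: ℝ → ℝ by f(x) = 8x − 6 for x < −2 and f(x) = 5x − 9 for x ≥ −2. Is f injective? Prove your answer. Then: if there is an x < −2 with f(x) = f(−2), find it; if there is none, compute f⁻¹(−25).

-19/8

Both pieces are strictly increasing (slopes 8 and 5), so each is injective on its own interval.
The left piece maps (−∞, −2) onto (−∞, −22); the right piece maps [−2, ∞) onto [−19, ∞).
These images are disjoint, so no value is attained by both pieces. Thus f is injective.
Because the two images are disjoint, no x < −2 has f(x) = f(−2), so we compute f⁻¹(−25): −25 lies in (−∞, −22), so solve 8x − 6 = −25: x = (−25 + 6)/8 = −19/8.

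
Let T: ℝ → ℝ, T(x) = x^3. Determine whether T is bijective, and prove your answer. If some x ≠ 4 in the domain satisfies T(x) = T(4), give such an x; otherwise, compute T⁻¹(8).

On ℝ, x ↦ x^3 is strictly increasing (injective) and for any y ∈ ℝ the 3rd root y^{1/3} lies in ℝ (surjective). So T is bijective.
Since x ↦ x^3 is strictly increasing on ℝ, it is injective there, so no x ≠ 4 in the domain has T(x) = T(4). We therefore compute T⁻¹(8) = 8^{1/3} = 2 (indeed 2^3 = 8).

2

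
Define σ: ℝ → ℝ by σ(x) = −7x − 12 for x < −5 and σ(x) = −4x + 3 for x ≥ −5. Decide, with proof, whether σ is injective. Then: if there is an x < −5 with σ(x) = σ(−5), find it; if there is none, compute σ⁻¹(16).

Both pieces are strictly decreasing (slopes −7 and −4), so each is injective on its own interval.
The left piece maps (−∞, −5) onto (23, ∞); the right piece maps [−5, ∞) onto (−∞, 23].
These images are disjoint, so no value is attained by both pieces. Hence σ is injective.
Because the two images are disjoint, no x < −5 has σ(x) = σ(−5), so we compute σ⁻¹(16): 16 lies in (−∞, 23], so solve −4x + 3 = 16: x = (16 − 3)/(−4) = −13/4.

-13/4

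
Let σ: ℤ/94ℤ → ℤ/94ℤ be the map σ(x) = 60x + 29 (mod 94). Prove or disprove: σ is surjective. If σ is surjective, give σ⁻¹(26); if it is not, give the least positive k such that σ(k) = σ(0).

Since gcd(60, 94) = 2, we have 60x ≡ 0 (mod 2) for all x, so σ(x) ≡ 1 (mod 2).
But 0 ≢ 1 (mod 2), so 0 ∈ ℤ/94ℤ has no preimage. Hence σ is not surjective.
Since σ is not surjective, we find the least positive k with σ(k) = σ(0): this means 60k ≡ 0 (mod 94), i.e. 94 ∣ 60k. Since gcd(60, 94) = 2, dividing through by 2 this holds exactly when 47 ∣ 30k, and as gcd(30, 47) = 1, exactly when 47 ∣ k.
The smallest positive such k is 47.

47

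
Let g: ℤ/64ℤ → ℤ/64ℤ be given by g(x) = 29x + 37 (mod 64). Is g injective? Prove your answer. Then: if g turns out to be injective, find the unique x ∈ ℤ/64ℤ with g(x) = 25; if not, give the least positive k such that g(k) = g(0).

Recall: g is injective if g(x_1) = g(x_2) implies x_1 = x_2.
Suppose g(x_1) = g(x_2) in ℤ/64ℤ. Then 29x_1 + 37 ≡ 29x_2 + 37 (mod 64), so 29(x_1 − x_2) ≡ 0 (mod 64).
Since gcd(29, 64) = 1, 29 is invertible modulo 64, thus x_1 − x_2 ≡ 0 (mod 64), i.e. x_1 = x_2.
Hence g is injective.
We now compute 29⁻¹ mod 64 explicitly. Euclid's algorithm: 64 = 2·29 + 6, 29 = 4·6 + 5, 6 = 1·5 + 1; back-substituting gives 1 = 53·29 − 24·64, so 29⁻¹ ≡ 53 (mod 64).
Since g is injective, we find g⁻¹(25): we need 29x ≡ 25 − 37 ≡ 52 (mod 64). Using 29⁻¹ = 53: x ≡ 53·52 = 2756 = 43·64 + 4, so x = 4.
Check: g(4) = 29·4 + 37 = 153 = 2·64 + 25 ≡ 25 (mod 64).

4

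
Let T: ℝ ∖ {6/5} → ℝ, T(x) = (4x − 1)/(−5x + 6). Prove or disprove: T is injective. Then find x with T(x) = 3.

Suppose T(a) = T(b). Cross-multiplying: (4a − 1)(−5b + 6) = (4b − 1)(−5a + 6).
Expanding both sides and cancelling the symmetric terms leaves 19·(a − b) = 0. Since 19 ≠ 0, a = b. Hence T is injective.
Solving T(x) = 3: cross-multiplying gives 4x − 1 = 3(−5x + 6), which rearranges to 19x = 19, so x = 1.

1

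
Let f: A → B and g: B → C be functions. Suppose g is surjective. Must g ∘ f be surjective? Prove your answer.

not surjective

No. Take A = {1}, B = C = {1, 2, 3, 4, 5}, f(1) = 1, and g = identity (surjective).
Then (g ∘ f)(1) = 1, and 5 ∈ C has no preimage under g ∘ f, so g ∘ f is not surjective.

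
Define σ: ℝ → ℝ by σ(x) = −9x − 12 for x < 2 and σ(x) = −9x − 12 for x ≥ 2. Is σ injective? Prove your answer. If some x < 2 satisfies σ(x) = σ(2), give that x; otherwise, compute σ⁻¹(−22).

Both pieces are strictly decreasing (slopes −9 and −9), so each is injective on its own interval.
The left piece maps (−∞, 2) onto (−30, ∞); the right piece maps [2, ∞) onto (−∞, −30].
These images are disjoint, so no value is attained by both pieces. Therefore σ is injective.
Because the two images are disjoint, no x < 2 has σ(x) = σ(2), so we compute σ⁻¹(−22): −22 lies in (−30, ∞), so solve −9x − 12 = −22: x = (−22 + 12)/(−9) = 10/9.

10/9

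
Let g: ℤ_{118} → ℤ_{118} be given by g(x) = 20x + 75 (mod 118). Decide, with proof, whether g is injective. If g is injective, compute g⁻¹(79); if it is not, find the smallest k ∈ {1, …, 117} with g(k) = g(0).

59

By definition, g is injective if g(a) = g(b) implies a = b.
We have gcd(20, 118) = 2 > 1. Taking a = 0 and b = 59: g(0) = 75 and g(59) = 20·59 + 75 = 1255 ≡ 75 (mod 118).
So g(0) = g(59) while 0 ≠ 59, hence g is not injective.
Since g is not injective, we find the least positive k with g(k) = g(0): this means 20k ≡ 0 (mod 118), i.e. 118 ∣ 20k. Since gcd(20, 118) = 2, dividing through by 2 this holds exactly when 59 ∣ 10k, and as gcd(10, 59) = 1, exactly when 59 ∣ k.
The smallest positive such k is 59.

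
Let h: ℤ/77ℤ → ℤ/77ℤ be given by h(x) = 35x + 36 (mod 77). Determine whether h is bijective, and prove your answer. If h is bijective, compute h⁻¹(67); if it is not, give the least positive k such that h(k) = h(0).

11

We have gcd(35, 77) = 7 > 1. Taking x_1 = 0 and x_2 = 11: h(0) = 36 and h(11) = 35·11 + 36 = 421 ≡ 36 (mod 77).
So h(0) = h(11) while 0 ≠ 11, therefore h is not injective, hence not bijective.
Since h is not bijective, we find the least positive k with h(k) = h(0): this means 35k ≡ 0 (mod 77), i.e. 77 ∣ 35k. Since gcd(35, 77) = 7, dividing through by 7 this holds exactly when 11 ∣ 5k, and as gcd(5, 11) = 1, exactly when 11 ∣ k.
The smallest positive such k is 11.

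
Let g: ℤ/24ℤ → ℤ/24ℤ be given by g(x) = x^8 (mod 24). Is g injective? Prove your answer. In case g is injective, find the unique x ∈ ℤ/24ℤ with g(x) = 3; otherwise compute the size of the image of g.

4

g(2): Repeated squaring mod 24: 2^1 ≡ 2, 2^2 ≡ 2² = 4, 2^4 ≡ 4² = 16, 2^8 ≡ 16² = 256 ≡ 16. So 2^8 ≡ 16 (mod 24).
g(4): Repeated squaring mod 24: 4^1 ≡ 4, 4^2 ≡ 4² = 16, 4^4 ≡ 16² = 256 ≡ 16, 4^8 ≡ 16² = 256 ≡ 16. So 4^8 ≡ 16 (mod 24).
So g(2) = g(4) = 16 while 2 ≠ 4, so g is not injective.
Since g is not injective, we determine |image(g)|. Computing x^8 mod 24 for each x (by repeated squaring, reducing mod 24 at every step), the values g(0), g(1), …, g(23) are: 0, 1, 16, 9, 16, 1, 0, 1, 16, 9, 16, 1, 0, 1, 16, 9, 16, 1, 0, 1, 16, 9, 16, 1.
The distinct values are {0, 1, 9, 16}; there are 4 of them.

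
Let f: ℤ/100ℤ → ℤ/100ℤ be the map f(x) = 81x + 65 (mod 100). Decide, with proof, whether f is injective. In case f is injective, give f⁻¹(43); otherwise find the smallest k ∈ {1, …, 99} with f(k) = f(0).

If f(u) = f(v), then 81u ≡ 81v (mod 100). Because gcd(81, 100) = 1, we may cancel 81 to get u ≡ v (mod 100).
Thus f is injective.
We now compute 81⁻¹ mod 100 explicitly. Euclid's algorithm: 100 = 1·81 + 19, 81 = 4·19 + 5, 19 = 3·5 + 4, 5 = 1·4 + 1; back-substituting gives 1 = 21·81 − 17·100, so 81⁻¹ ≡ 21 (mod 100).
Since f is injective, we compute f⁻¹(43): solve 81x + 65 ≡ 43 (mod 100), i.e. 81x ≡ 78 (mod 100).
Multiplying by 81⁻¹ = 21 gives x ≡ 21·78 = 1638 = 16·100 + 38 ≡ 38 (mod 100).
Check: f(38) = 81·38 + 65 = 3143 = 31·100 + 43 ≡ 43 (mod 100).

38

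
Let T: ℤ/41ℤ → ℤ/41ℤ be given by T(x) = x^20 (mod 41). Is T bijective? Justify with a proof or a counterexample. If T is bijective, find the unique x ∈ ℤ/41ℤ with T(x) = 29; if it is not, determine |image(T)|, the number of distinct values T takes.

3

T(1) = 1^20 = 1.
T(2): Repeated squaring mod 41: 2^1 ≡ 2, 2^2 ≡ 2² = 4, 2^4 ≡ 4² = 16, 2^8 ≡ 16² = 256 ≡ 10, 2^16 ≡ 10² = 100 ≡ 18. Since 20 = 16 + 4, 2^20 ≡ 18·16: 18·16 = 288 ≡ 1. So 2^20 ≡ 1 (mod 41).
So T(1) = T(2) = 1 while 1 ≠ 2, therefore T is not injective, hence not bijective.
Since T is not bijective, we determine |image(T)|. Computing x^20 mod 41 for each x (by repeated squaring, reducing mod 41 at every step), the values T(0), T(1), …, T(40) are: 0, 1, 1, 40, 1, 1, 40, 40, 1, 1, 1, 40, 40, 40, 40, 40, 1, 40, 1, 40, 1, 1, 40, 1, 40, 1, 40, 40, 40, 40, 40, 1, 1, 1, 40, 40, 1, 1, 40, 1, 1.
The distinct values are {0, 1, 40}; there are 3 of them.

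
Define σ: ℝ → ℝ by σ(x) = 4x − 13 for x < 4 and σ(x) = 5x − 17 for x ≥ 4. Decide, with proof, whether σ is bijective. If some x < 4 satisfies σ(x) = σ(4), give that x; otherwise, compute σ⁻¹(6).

Both pieces are strictly increasing (slopes 4 and 5), so each is injective on its own interval.
The left piece maps (−∞, 4) onto (−∞, 3); the right piece maps [4, ∞) onto [3, ∞).
Since 3 = 3, the images partition ℝ: σ is injective and surjective, hence bijective.
Because the two images are disjoint, no x < 4 has σ(x) = σ(4), so we compute σ⁻¹(6): 6 lies in [3, ∞), so solve 5x − 17 = 6: x = (6 + 17)/5 = 23/5.

23/5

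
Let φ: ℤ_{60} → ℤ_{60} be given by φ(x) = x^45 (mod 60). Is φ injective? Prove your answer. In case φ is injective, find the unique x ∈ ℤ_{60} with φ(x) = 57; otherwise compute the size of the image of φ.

φ(0) = 0^45 = 0.
φ(30): Repeated squaring mod 60: 30^1 ≡ 30, 30^2 ≡ 30² = 900 ≡ 0, 30^4 ≡ 0² = 0, 30^8 ≡ 0² = 0, 30^16 ≡ 0² = 0, 30^32 ≡ 0² = 0. Since 45 = 32 + 8 + 4 + 1, 30^45 ≡ 0·0·0·30: 0·0 = 0, then 0·0 = 0, then 0·30 = 0. So 30^45 ≡ 0 (mod 60).
So φ(0) = φ(30) = 0 while 0 ≠ 30, thus φ is not injective.
Since φ is not injective, we determine |image(φ)|. Computing x^45 mod 60 for each x (by repeated squaring, reducing mod 60 at every step), the values φ(0), φ(1), …, φ(59) are: 0, 1, 32, 3, 4, 5, 36, 7, 8, 9, 40, 11, 12, 13, 44, 15, 16, 17, 48, 19, 20, 21, 52, 23, 24, 25, 56, 27, 28, 29, 0, 31, 32, 33, 4, 35, 36, 37, 8, 39, 40, 41, 12, 43, 44, 45, 16, 47, 48, 49, 20, 51, 52, 53, 24, 55, 56, 57, 28, 59.
The distinct values are {0, 1, 3, 4, 5, 7, 8, 9, 11, 12, 13, 15, 16, 17, 19, 20, 21, 23, 24, 25, 27, 28, 29, 31, 32, 33, 35, 36, 37, 39, 40, 41, 43, 44, 45, 47, 48, 49, 51, 52, 53, 55, 56, 57, 59}; there are 45 of them.

45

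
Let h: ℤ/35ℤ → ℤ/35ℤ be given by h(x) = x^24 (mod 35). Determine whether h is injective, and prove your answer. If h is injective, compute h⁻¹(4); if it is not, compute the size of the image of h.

h(1) = 1^24 = 1.
h(2): Repeated squaring mod 35: 2^1 ≡ 2, 2^2 ≡ 2² = 4, 2^4 ≡ 4² = 16, 2^8 ≡ 16² = 256 ≡ 11, 2^16 ≡ 11² = 121 ≡ 16. Since 24 = 16 + 8, 2^24 ≡ 16·11: 16·11 = 176 ≡ 1. So 2^24 ≡ 1 (mod 35).
So h(1) = h(2) = 1 while 1 ≠ 2, hence h is not injective.
Since h is not injective, we determine |image(h)|. Computing x^24 mod 35 for each x (by repeated squaring, reducing mod 35 at every step), the values h(0), h(1), …, h(34) are: 0, 1, 1, 1, 1, 15, 1, 21, 1, 1, 15, 1, 1, 1, 21, 15, 1, 1, 1, 1, 15, 21, 1, 1, 1, 15, 1, 1, 21, 1, 15, 1, 1, 1, 1.
The distinct values are {0, 1, 15, 21}; there are 4 of them.

4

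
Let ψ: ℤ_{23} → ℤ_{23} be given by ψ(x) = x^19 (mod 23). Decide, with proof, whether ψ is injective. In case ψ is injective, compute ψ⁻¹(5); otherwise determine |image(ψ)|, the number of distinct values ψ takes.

Since 23 is prime, the nonzero elements of ℤ_{23} form a cyclic group of order 22.
As gcd(19, 22) = 1, raising to the 19th power is a bijection on this group: if a^19 ≡ b^19 then (ab^{−1})^19 = 1, and the only element of order dividing gcd(19, 22) = 1 is 1, so a = b.
With ψ(0) = 0 this makes ψ injective on all of ℤ_{23}, hence bijective (finite equal-size domain and codomain). In particular ψ is injective.
Since ψ is injective, we find the preimage of 5. The inverse of x ↦ x^19 on (ℤ_{23})^× is x ↦ x^7, because 19·7 = 133 = 6·22 + 1 ≡ 1 (mod 22) and x^{22} = 1 for x ≠ 0 (Fermat). So ψ⁻¹(5) = 5^7 mod 23.
Repeated squaring mod 23: 5^1 ≡ 5, 5^2 ≡ 5² = 25 ≡ 2, 5^4 ≡ 2² = 4. Since 7 = 4 + 2 + 1, 5^7 ≡ 4·2·5: 4·2 = 8, then 8·5 = 40 ≡ 17. So 5^7 ≡ 17 (mod 23).
Hence ψ⁻¹(5) = 17.

17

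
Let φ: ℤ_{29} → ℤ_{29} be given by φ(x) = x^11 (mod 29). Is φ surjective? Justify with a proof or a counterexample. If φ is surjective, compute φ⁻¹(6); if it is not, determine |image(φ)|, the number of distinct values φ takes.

22

Since 29 is prime, the nonzero elements of ℤ_{29} form a cyclic group of order 28.
As gcd(11, 28) = 1, raising to the 11th power is a bijection on this group: if u^11 ≡ v^11 then (uv^{−1})^11 = 1, and the only element of order dividing gcd(11, 28) = 1 is 1, so u = v.
With φ(0) = 0 this makes φ injective on all of ℤ_{29}, hence bijective (finite equal-size domain and codomain). In particular φ is surjective.
Since φ is surjective, we find the preimage of 6. The inverse of x ↦ x^11 on (ℤ_{29})^× is x ↦ x^23, because 11·23 = 253 = 9·28 + 1 ≡ 1 (mod 28) and x^{28} = 1 for x ≠ 0 (Fermat). So φ⁻¹(6) = 6^23 mod 29.
Repeated squaring mod 29: 6^1 ≡ 6, 6^2 ≡ 6² = 36 ≡ 7, 6^4 ≡ 7² = 49 ≡ 20, 6^8 ≡ 20² = 400 ≡ 23, 6^16 ≡ 23² = 529 ≡ 7. Since 23 = 16 + 4 + 2 + 1, 6^23 ≡ 7·20·7·6: 7·20 = 140 ≡ 24, then 24·7 = 168 ≡ 23, then 23·6 = 138 ≡ 22. So 6^23 ≡ 22 (mod 29).
Hence φ⁻¹(6) = 22.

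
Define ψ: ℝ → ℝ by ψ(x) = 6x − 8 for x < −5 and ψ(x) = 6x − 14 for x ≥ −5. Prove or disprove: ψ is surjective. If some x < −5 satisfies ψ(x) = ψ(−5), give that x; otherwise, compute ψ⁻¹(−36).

-6

Both pieces are strictly increasing (slopes 6 and 6), so each is injective on its own interval.
The left piece maps (−∞, −5) onto (−∞, −38); the right piece maps [−5, ∞) onto [−44, ∞).
The union (−∞, −38) ∪ [−44, ∞) covers ℝ, so ψ is surjective.
For the follow-up: the images overlap, so an x < −5 with ψ(x) = ψ(−5) exists. ψ(−5) = −44; solving 6x − 8 = −44 for x < −5 gives x = (−44 + 8)/6 = −6.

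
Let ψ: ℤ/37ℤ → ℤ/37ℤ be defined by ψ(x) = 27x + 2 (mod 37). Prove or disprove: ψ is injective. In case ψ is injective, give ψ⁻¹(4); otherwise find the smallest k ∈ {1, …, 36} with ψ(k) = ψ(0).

22

Recall that ψ is injective if ψ(x_1) = ψ(x_2) implies x_1 = x_2.
Suppose ψ(x_1) = ψ(x_2) in ℤ/37ℤ. Then 27x_1 + 2 ≡ 27x_2 + 2 (mod 37), hence 27(x_1 − x_2) ≡ 0 (mod 37).
Since gcd(27, 37) = 1, 27 is invertible modulo 37, therefore x_1 − x_2 ≡ 0 (mod 37), i.e. x_1 = x_2.
So ψ is injective.
We now compute 27⁻¹ mod 37 explicitly. Euclid's algorithm: 37 = 1·27 + 10, 27 = 2·10 + 7, 10 = 1·7 + 3, 7 = 2·3 + 1; back-substituting gives 1 = 11·27 − 8·37, so 27⁻¹ ≡ 11 (mod 37).
Since ψ is injective, we find ψ⁻¹(4): we need 27x ≡ 4 − 2 ≡ 2 (mod 37). Using 27⁻¹ = 11: x ≡ 11·2 = 22, so x = 22.
Check: ψ(22) = 27·22 + 2 = 596 = 16·37 + 4 ≡ 4 (mod 37).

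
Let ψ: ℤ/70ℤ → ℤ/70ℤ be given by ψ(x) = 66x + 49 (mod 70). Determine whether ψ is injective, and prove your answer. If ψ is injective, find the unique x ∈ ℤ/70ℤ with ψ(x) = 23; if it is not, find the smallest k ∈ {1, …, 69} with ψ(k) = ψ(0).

35

Recall that injectivity means: for all x_1, x_2 in the domain, ψ(x_1) = ψ(x_2) implies x_1 = x_2.
We have gcd(66, 70) = 2 > 1. Taking x_1 = 0 and x_2 = 35: ψ(0) = 49 and ψ(35) = 66·35 + 49 = 2359 ≡ 49 (mod 70).
So ψ(0) = ψ(35) while 0 ≠ 35, thus ψ is not injective.
Since ψ is not injective, we find the least positive k with ψ(k) = ψ(0): this means 66k ≡ 0 (mod 70), i.e. 70 ∣ 66k. Since gcd(66, 70) = 2, dividing through by 2 this holds exactly when 35 ∣ 33k, and as gcd(33, 35) = 1, exactly when 35 ∣ k.
The smallest positive such k is 35.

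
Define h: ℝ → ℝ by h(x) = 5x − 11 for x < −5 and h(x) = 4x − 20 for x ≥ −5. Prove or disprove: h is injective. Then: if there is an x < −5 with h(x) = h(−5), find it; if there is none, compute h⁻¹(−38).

-29/5

Both pieces are strictly increasing (slopes 5 and 4), so each is injective on its own interval.
The left piece maps (−∞, −5) onto (−∞, −36); the right piece maps [−5, ∞) onto [−40, ∞).
These images overlap. In particular h(−5) = −40 (right piece), and solving 5x − 11 = −40 on the left piece gives x = −29/5 < −5.
So h(−29/5) = h(−5) with −29/5 ≠ −5, and h is not injective. This x = −29/5 is the requested value below −5.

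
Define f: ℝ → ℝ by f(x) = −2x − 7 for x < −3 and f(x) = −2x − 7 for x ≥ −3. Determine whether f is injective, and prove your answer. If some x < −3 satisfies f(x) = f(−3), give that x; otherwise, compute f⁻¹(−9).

1

Both pieces are strictly decreasing (slopes −2 and −2), so each is injective on its own interval.
The left piece maps (−∞, −3) onto (−1, ∞); the right piece maps [−3, ∞) onto (−∞, −1].
These images are disjoint, so no value is attained by both pieces. Thus f is injective.
Because the two images are disjoint, no x < −3 has f(x) = f(−3), so we compute f⁻¹(−9): −9 lies in (−∞, −1], so solve −2x − 7 = −9: x = (−9 + 7)/(−2) = 1.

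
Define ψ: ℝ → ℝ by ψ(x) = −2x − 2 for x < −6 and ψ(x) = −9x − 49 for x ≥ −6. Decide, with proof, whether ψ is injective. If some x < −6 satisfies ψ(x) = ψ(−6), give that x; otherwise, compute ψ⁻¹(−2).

Both pieces are strictly decreasing (slopes −2 and −9), so each is injective on its own interval.
The left piece maps (−∞, −6) onto (10, ∞); the right piece maps [−6, ∞) onto (−∞, 5].
These images are disjoint, so no value is attained by both pieces. Hence ψ is injective.
Because the two images are disjoint, no x < −6 has ψ(x) = ψ(−6), so we compute ψ⁻¹(−2): −2 lies in (−∞, 5], so solve −9x − 49 = −2: x = (−2 + 49)/(−9) = −47/9.

-47/9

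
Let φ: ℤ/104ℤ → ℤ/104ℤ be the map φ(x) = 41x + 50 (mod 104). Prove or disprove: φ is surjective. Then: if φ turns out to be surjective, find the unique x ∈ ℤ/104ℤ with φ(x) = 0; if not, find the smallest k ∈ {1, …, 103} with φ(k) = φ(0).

14

Since gcd(41, 104) = 1, 41 is invertible modulo 104. Euclid's algorithm: 104 = 2·41 + 22, 41 = 1·22 + 19, 22 = 1·19 + 3, 19 = 6·3 + 1; back-substituting gives 1 = 33·41 − 13·104, so 41⁻¹ ≡ 33 (mod 104).
For any y ∈ ℤ/104ℤ, x = 33(y − 50) mod 104 satisfies φ(x) = 41·33(y − 50) + 50 ≡ y (since 41·33 ≡ 1 mod 104). So every y has a preimage.
Thus φ is surjective.
Since φ is surjective, we find φ⁻¹(0): we need 41x ≡ 0 − 50 ≡ 54 (mod 104). Using 41⁻¹ = 33: x ≡ 33·54 = 1782 = 17·104 + 14, so x = 14.
Check: φ(14) = 41·14 + 50 = 624 = 6·104 + 0 ≡ 0 (mod 104).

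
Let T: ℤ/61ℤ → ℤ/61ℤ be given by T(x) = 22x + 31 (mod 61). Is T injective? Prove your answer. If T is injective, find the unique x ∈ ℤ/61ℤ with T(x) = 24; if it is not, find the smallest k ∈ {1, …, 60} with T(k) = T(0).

8

Recall: injectivity means: for all s, t in the domain, T(s) = T(t) implies s = t.
Suppose T(s) = T(t) in ℤ/61ℤ. Then 22s + 31 ≡ 22t + 31 (mod 61), thus 22(s − t) ≡ 0 (mod 61).
Since gcd(22, 61) = 1, 22 is invertible modulo 61, so s − t ≡ 0 (mod 61), i.e. s = t.
Hence T is injective.
We now compute 22⁻¹ mod 61 explicitly. Euclid's algorithm: 61 = 2·22 + 17, 22 = 1·17 + 5, 17 = 3·5 + 2, 5 = 2·2 + 1; back-substituting gives 1 = 25·22 − 9·61, so 22⁻¹ ≡ 25 (mod 61).
Since T is injective, we find T⁻¹(24): we need 22x ≡ 24 − 31 ≡ 54 (mod 61). Using 22⁻¹ = 25: x ≡ 25·54 = 1350 = 22·61 + 8, so x = 8.
Check: T(8) = 22·8 + 31 = 207 = 3·61 + 24 ≡ 24 (mod 61).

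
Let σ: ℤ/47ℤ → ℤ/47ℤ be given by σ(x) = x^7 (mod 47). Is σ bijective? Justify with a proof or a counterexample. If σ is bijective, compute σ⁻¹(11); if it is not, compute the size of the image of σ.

Since 47 is prime, the nonzero elements of ℤ/47ℤ form a cyclic group of order 46.
As gcd(7, 46) = 1, raising to the 7th power is a bijection on this group: if u^7 ≡ v^7 then (uv^{−1})^7 = 1, and the only element of order dividing gcd(7, 46) = 1 is 1, so u = v.
With σ(0) = 0 this makes σ injective on all of ℤ/47ℤ, hence bijective (finite equal-size domain and codomain). In particular σ is bijective.
Since σ is bijective, we find the preimage of 11. The inverse of x ↦ x^7 on (ℤ/47ℤ)^× is x ↦ x^33, because 7·33 = 231 = 5·46 + 1 ≡ 1 (mod 46) and x^{46} = 1 for x ≠ 0 (Fermat). So σ⁻¹(11) = 11^33 mod 47.
Repeated squaring mod 47: 11^1 ≡ 11, 11^2 ≡ 11² = 121 ≡ 27, 11^4 ≡ 27² = 729 ≡ 24, 11^8 ≡ 24² = 576 ≡ 12, 11^16 ≡ 12² = 144 ≡ 3, 11^32 ≡ 3² = 9. Since 33 = 32 + 1, 11^33 ≡ 9·11: 9·11 = 99 ≡ 5. So 11^33 ≡ 5 (mod 47).
Hence σ⁻¹(11) = 5.

5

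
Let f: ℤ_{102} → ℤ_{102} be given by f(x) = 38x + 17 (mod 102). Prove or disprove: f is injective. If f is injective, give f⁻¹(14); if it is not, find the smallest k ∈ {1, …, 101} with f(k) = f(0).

51

Recall: injectivity means: for all u, v in the domain, f(u) = f(v) implies u = v.
We have gcd(38, 102) = 2 > 1. Taking u = 0 and v = 51: f(0) = 17 and f(51) = 38·51 + 17 = 1955 ≡ 17 (mod 102).
So f(0) = f(51) while 0 ≠ 51, hence f is not injective.
Since f is not injective, we find the least positive k with f(k) = f(0): this means 38k ≡ 0 (mod 102), i.e. 102 ∣ 38k. Since gcd(38, 102) = 2, dividing through by 2 this holds exactly when 51 ∣ 19k, and as gcd(19, 51) = 1, exactly when 51 ∣ k.
The smallest positive such k is 51.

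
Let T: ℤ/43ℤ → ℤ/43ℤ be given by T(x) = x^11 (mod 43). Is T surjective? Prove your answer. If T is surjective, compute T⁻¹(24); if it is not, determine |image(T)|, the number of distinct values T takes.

Since 43 is prime, the nonzero elements of ℤ/43ℤ form a cyclic group of order 42.
As gcd(11, 42) = 1, raising to the 11th power is a bijection on this group: if a^11 ≡ b^11 then (ab^{−1})^11 = 1, and the only element of order dividing gcd(11, 42) = 1 is 1, so a = b.
With T(0) = 0 this makes T injective on all of ℤ/43ℤ, hence bijective (finite equal-size domain and codomain). In particular T is surjective.
Since T is surjective, we find the preimage of 24. The inverse of x ↦ x^11 on (ℤ/43ℤ)^× is x ↦ x^23, because 11·23 = 253 = 6·42 + 1 ≡ 1 (mod 42) and x^{42} = 1 for x ≠ 0 (Fermat). So T⁻¹(24) = 24^23 mod 43.
Repeated squaring mod 43: 24^1 ≡ 24, 24^2 ≡ 24² = 576 ≡ 17, 24^4 ≡ 17² = 289 ≡ 31, 24^8 ≡ 31² = 961 ≡ 15, 24^16 ≡ 15² = 225 ≡ 10. Since 23 = 16 + 4 + 2 + 1, 24^23 ≡ 10·31·17·24: 10·31 = 310 ≡ 9, then 9·17 = 153 ≡ 24, then 24·24 = 576 ≡ 17. So 24^23 ≡ 17 (mod 43).
Hence T⁻¹(24) = 17.

17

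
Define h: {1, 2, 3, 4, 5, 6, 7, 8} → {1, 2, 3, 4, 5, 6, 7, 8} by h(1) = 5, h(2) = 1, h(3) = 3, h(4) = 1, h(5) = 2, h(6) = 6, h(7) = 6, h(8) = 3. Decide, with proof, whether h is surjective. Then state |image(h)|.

No element maps to 4, so h is not surjective.
The image of h is {1, 2, 3, 5, 6}, which has 5 elements.

5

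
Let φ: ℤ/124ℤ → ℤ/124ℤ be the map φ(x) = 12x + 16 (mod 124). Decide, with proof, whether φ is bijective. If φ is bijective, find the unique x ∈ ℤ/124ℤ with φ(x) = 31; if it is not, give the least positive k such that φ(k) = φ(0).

We have gcd(12, 124) = 4 > 1. Taking s = 0 and t = 31: φ(0) = 16 and φ(31) = 12·31 + 16 = 388 ≡ 16 (mod 124).
So φ(0) = φ(31) while 0 ≠ 31, hence φ is not injective, hence not bijective.
Since φ is not bijective, we find the least positive k with φ(k) = φ(0): this means 12k ≡ 0 (mod 124), i.e. 124 ∣ 12k. Since gcd(12, 124) = 4, dividing through by 4 this holds exactly when 31 ∣ 3k, and as gcd(3, 31) = 1, exactly when 31 ∣ k.
The smallest positive such k is 31.

31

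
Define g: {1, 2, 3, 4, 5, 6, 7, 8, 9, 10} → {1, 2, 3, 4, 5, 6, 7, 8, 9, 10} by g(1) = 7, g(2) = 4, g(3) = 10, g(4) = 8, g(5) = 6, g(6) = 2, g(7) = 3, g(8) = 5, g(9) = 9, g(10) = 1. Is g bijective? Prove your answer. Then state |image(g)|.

10

The values 7, 4, 10, 8, 6, 2, 3, 5, 9, 1 are a permutation of {1, 2, 3, 4, 5, 6, 7, 8, 9, 10}: each element appears exactly once.
So g is injective and surjective, hence bijective.
The image of g is {1, 2, 3, 4, 5, 6, 7, 8, 9, 10}, which has 10 elements.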